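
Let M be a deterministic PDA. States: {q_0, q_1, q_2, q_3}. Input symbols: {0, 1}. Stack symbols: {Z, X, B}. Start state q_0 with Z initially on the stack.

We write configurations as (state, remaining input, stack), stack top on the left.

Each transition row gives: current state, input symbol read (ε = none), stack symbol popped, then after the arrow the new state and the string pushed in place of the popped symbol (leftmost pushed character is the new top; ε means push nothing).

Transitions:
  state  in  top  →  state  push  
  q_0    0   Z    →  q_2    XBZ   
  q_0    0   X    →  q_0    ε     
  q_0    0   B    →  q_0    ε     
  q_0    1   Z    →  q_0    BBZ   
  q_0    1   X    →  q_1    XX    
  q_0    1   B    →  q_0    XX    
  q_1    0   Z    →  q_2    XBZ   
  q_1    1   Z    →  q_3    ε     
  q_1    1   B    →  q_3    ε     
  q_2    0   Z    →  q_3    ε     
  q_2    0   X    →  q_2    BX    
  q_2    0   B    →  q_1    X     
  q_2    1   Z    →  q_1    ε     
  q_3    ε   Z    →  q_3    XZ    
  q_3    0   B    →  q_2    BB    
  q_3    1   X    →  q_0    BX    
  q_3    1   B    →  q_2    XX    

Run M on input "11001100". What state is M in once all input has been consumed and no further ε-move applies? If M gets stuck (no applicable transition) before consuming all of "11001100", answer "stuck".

stuck

(q_0, 11001100, Z) ⊢ (q_0, 1001100, BBZ) ⊢ (q_0, 001100, XXBZ) ⊢ (q_0, 01100, XBZ) ⊢ (q_0, 1100, BZ) ⊢ (q_0, 100, XXZ) ⊢ (q_1, 00, XXXZ)
No transition for (q_1, 0, top X); M blocks with input 00 remaining.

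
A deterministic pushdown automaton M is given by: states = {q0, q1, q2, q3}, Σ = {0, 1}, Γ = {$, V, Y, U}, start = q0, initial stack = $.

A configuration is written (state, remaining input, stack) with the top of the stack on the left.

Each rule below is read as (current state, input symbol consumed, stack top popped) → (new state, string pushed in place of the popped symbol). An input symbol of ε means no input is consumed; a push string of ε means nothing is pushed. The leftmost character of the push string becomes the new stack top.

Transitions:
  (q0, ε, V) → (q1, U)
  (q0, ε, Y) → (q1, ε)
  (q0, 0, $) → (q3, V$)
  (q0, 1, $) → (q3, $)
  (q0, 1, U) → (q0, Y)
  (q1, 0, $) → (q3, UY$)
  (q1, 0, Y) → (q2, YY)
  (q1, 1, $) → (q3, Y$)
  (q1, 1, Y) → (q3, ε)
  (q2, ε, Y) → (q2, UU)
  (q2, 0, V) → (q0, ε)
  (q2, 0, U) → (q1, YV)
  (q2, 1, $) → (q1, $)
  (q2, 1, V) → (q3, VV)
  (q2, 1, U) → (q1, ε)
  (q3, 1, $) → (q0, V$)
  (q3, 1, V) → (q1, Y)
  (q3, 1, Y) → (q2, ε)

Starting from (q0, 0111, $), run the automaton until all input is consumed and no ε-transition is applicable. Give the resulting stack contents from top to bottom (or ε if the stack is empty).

(q0, 0111, $)
  read 0, top $: go to q3, push V$ → (q3, 111, V$)
  read 1, top V: go to q1, push Y → (q1, 11, Y$)
  read 1, top Y: go to q3, push ε → (q3, 1, $)
  read 1, top $: go to q0, push V$ → (q0, ε, V$)
  ε-move, top V: go to q1, push U → (q1, ε, U$)
All input consumed in state q1 with stack U$.

U$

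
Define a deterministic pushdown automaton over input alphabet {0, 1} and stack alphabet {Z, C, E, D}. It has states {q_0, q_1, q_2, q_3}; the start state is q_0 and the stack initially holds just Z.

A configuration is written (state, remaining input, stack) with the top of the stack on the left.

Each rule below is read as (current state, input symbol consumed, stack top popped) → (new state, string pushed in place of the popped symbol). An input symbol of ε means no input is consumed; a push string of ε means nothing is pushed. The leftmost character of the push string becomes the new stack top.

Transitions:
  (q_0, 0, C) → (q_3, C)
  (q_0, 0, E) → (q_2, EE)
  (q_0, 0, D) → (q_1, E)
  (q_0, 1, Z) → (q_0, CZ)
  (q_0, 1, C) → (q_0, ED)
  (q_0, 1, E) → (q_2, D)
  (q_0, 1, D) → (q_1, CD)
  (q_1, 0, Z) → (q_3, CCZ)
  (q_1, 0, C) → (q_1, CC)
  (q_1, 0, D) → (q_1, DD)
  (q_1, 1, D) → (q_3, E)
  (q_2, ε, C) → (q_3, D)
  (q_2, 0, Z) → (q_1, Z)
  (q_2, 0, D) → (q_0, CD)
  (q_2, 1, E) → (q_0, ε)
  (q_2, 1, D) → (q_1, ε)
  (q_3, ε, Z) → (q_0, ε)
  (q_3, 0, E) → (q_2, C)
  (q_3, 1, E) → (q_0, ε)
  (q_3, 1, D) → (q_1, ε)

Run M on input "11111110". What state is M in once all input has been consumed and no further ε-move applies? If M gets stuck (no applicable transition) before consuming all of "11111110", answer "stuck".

(q_0, 11111110, Z)
  read 1, top Z: go to q_0, push CZ → (q_0, 1111110, CZ)
  read 1, top C: go to q_0, push ED → (q_0, 111110, EDZ)
  read 1, top E: go to q_2, push D → (q_2, 11110, DDZ)
  read 1, top D: go to q_1, push ε → (q_1, 1110, DZ)
  read 1, top D: go to q_3, push E → (q_3, 110, EZ)
  read 1, top E: go to q_0, push ε → (q_0, 10, Z)
  read 1, top Z: go to q_0, push CZ → (q_0, 0, CZ)
  read 0, top C: go to q_3, push C → (q_3, ε, CZ)
All input consumed; M is in state q_3.

q_3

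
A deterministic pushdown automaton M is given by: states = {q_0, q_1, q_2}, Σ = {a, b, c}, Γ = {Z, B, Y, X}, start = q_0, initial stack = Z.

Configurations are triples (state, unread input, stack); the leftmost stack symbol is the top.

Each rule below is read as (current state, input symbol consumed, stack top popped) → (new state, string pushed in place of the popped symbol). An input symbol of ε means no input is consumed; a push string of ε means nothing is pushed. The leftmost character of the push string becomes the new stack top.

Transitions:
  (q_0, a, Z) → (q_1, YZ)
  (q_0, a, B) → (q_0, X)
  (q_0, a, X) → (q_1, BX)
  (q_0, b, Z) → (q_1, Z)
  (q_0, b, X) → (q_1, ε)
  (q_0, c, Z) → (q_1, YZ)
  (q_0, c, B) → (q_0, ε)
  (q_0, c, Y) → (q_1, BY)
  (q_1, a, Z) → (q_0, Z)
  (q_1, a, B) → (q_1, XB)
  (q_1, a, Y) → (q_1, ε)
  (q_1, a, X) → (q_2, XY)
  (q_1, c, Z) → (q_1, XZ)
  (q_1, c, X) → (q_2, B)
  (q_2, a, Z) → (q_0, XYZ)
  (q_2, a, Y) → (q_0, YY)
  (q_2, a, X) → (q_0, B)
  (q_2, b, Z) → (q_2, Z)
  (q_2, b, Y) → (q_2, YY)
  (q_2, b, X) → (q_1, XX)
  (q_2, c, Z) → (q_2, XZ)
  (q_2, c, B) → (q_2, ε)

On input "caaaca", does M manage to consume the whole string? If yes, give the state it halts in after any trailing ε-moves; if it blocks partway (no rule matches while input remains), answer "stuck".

(q_0, caaaca, Z) ⊢ (q_1, aaaca, YZ) ⊢ (q_1, aaca, Z) ⊢ (q_0, aca, Z) ⊢ (q_1, ca, YZ)
No transition for (q_1, c, top Y); M blocks with input ca remaining.

stuck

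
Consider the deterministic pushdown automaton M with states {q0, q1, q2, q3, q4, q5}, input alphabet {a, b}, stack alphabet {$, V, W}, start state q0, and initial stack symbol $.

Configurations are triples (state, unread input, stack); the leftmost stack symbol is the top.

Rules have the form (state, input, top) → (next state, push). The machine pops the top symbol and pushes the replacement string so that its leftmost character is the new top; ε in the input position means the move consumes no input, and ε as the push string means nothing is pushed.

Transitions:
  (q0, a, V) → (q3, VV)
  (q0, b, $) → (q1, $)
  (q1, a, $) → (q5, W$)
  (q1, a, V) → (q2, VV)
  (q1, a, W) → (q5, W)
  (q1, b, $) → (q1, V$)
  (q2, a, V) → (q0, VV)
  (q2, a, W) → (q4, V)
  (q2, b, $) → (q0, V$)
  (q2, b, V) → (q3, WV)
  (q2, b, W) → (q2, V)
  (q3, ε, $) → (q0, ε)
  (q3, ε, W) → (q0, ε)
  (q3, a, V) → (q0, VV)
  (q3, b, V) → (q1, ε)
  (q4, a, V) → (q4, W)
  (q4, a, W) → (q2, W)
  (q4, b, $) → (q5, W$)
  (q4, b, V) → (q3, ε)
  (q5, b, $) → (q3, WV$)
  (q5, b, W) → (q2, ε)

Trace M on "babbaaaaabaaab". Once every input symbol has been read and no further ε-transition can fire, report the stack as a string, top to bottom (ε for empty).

VVVVVVV$

(q0, babbaaaaabaaab, $) ⊢ (q1, abbaaaaabaaab, $) ⊢ (q5, bbaaaaabaaab, W$) ⊢ (q2, baaaaabaaab, $) ⊢ (q0, aaaaabaaab, V$) ⊢ (q3, aaaabaaab, VV$) ⊢ (q0, aaabaaab, VVV$) ⊢ (q3, aabaaab, VVVV$) ⊢ (q0, abaaab, VVVVV$) ⊢ (q3, baaab, VVVVVV$) ⊢ (q1, aaab, VVVVV$) ⊢ (q2, aab, VVVVVV$) ⊢ (q0, ab, VVVVVVV$) ⊢ (q3, b, VVVVVVVV$) ⊢ (q1, ε, VVVVVVV$)
All input consumed in state q1 with stack VVVVVVV$.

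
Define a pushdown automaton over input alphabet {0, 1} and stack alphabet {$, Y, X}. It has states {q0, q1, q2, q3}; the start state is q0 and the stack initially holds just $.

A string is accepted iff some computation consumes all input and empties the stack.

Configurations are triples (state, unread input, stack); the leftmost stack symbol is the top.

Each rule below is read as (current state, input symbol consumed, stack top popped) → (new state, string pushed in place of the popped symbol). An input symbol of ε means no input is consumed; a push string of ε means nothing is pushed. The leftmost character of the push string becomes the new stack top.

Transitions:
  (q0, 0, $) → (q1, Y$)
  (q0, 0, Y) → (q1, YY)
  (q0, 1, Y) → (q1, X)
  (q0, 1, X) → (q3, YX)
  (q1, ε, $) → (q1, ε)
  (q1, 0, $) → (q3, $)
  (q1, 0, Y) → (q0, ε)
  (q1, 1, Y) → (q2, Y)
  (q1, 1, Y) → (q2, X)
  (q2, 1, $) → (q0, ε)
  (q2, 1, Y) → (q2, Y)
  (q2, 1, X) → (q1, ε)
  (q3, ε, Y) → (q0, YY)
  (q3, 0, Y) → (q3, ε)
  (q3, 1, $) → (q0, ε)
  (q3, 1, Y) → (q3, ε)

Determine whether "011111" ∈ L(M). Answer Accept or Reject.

No computation consumes all input and empties the stack.

Reject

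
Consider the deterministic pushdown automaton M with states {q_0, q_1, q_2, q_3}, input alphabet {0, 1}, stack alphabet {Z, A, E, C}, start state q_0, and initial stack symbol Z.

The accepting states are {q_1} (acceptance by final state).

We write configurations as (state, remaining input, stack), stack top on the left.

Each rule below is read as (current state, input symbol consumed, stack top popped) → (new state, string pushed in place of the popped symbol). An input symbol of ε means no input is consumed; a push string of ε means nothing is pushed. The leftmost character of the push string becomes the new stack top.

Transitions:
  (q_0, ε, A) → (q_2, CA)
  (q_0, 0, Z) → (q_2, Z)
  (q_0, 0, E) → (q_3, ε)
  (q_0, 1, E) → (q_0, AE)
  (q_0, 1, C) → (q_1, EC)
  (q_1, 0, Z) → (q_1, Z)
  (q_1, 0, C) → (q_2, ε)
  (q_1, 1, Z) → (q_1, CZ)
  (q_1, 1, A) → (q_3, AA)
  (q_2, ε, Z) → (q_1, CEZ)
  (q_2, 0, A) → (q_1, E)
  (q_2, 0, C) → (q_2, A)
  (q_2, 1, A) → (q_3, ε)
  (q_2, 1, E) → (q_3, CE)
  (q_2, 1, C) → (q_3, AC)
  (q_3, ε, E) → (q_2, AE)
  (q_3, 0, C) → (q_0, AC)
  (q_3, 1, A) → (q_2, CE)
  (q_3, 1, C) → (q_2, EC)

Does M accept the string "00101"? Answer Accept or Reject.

Reject

(q_0, 00101, Z)
  read 0, top Z: go to q_2, push Z → (q_2, 0101, Z)
  ε-move, top Z: go to q_1, push CEZ → (q_1, 0101, CEZ)
  read 0, top C: go to q_2, push ε → (q_2, 101, EZ)
  read 1, top E: go to q_3, push CE → (q_3, 01, CEZ)
  read 0, top C: go to q_0, push AC → (q_0, 1, ACEZ)
  ε-move, top A: go to q_2, push CA → (q_2, 1, CACEZ)
  read 1, top C: go to q_3, push AC → (q_3, ε, ACACEZ)
All input consumed; state q_3 ∉ F and no further ε-move applies.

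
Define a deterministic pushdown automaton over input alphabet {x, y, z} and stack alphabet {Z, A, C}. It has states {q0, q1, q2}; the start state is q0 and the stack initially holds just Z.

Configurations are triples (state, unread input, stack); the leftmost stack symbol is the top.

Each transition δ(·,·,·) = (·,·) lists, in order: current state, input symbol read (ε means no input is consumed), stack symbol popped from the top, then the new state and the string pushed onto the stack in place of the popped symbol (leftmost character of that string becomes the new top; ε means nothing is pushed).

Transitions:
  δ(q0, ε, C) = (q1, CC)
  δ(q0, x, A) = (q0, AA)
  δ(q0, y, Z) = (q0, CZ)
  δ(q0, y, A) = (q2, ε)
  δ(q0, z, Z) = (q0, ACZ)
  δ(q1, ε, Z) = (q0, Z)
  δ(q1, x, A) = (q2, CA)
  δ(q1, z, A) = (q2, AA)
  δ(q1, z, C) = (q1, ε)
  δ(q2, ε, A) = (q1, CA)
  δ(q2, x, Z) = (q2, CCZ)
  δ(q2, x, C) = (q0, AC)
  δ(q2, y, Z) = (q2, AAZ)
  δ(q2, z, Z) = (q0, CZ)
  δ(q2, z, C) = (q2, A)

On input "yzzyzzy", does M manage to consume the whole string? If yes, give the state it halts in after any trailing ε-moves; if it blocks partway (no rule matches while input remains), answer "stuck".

(q0, yzzyzzy, Z)
  read y, top Z: go to q0, push CZ → (q0, zzyzzy, CZ)
  ε-move, top C: go to q1, push CC → (q1, zzyzzy, CCZ)
  read z, top C: go to q1, push ε → (q1, zyzzy, CZ)
  read z, top C: go to q1, push ε → (q1, yzzy, Z)
  ε-move, top Z: go to q0, push Z → (q0, yzzy, Z)
  read y, top Z: go to q0, push CZ → (q0, zzy, CZ)
  ε-move, top C: go to q1, push CC → (q1, zzy, CCZ)
  read z, top C: go to q1, push ε → (q1, zy, CZ)
  read z, top C: go to q1, push ε → (q1, y, Z)
  ε-move, top Z: go to q0, push Z → (q0, y, Z)
  read y, top Z: go to q0, push CZ → (q0, ε, CZ)
  ε-move, top C: go to q1, push CC → (q1, ε, CCZ)
All input consumed; M is in state q1.

q1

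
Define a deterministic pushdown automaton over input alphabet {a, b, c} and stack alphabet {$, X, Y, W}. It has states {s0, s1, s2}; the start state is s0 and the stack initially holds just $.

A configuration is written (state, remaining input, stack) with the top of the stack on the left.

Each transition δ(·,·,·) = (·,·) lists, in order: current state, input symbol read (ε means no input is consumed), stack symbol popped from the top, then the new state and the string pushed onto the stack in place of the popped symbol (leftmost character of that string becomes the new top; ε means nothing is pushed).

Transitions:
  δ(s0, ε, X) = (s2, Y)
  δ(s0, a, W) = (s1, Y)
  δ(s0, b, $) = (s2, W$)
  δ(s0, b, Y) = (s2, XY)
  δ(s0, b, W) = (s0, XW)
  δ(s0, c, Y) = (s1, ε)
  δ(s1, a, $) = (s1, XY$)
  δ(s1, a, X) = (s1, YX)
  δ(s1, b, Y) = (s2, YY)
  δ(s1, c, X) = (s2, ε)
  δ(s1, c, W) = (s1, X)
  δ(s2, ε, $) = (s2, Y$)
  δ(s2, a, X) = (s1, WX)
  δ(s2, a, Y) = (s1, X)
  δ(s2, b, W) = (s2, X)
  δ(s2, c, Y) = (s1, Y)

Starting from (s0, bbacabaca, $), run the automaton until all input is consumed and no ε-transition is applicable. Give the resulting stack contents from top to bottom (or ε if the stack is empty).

(s0, bbacabaca, $)
  read b, top $: go to s2, push W$ → (s2, bacabaca, W$)
  read b, top W: go to s2, push X → (s2, acabaca, X$)
  read a, top X: go to s1, push WX → (s1, cabaca, WX$)
  read c, top W: go to s1, push X → (s1, abaca, XX$)
  read a, top X: go to s1, push YX → (s1, baca, YXX$)
  read b, top Y: go to s2, push YY → (s2, aca, YYXX$)
  read a, top Y: go to s1, push X → (s1, ca, XYXX$)
  read c, top X: go to s2, push ε → (s2, a, YXX$)
  read a, top Y: go to s1, push X → (s1, ε, XXX$)
All input consumed in state s1 with stack XXX$.

XXX$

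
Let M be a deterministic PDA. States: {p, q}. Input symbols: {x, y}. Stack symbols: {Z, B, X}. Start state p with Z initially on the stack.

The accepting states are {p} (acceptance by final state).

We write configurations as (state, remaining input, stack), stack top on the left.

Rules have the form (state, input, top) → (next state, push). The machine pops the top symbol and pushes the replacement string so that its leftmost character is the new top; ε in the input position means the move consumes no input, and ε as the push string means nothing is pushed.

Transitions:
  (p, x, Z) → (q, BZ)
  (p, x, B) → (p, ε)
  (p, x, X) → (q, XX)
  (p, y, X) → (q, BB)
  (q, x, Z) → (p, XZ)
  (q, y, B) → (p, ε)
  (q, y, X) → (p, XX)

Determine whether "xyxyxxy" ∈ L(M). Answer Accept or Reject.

(p, xyxyxxy, Z)
  read x, top Z: go to q, push BZ → (q, yxyxxy, BZ)
  read y, top B: go to p, push ε → (p, xyxxy, Z)
  read x, top Z: go to q, push BZ → (q, yxxy, BZ)
  read y, top B: go to p, push ε → (p, xxy, Z)
  read x, top Z: go to q, push BZ → (q, xy, BZ)
No transition applies at (q, xy, BZ); input not fully consumed.

Reject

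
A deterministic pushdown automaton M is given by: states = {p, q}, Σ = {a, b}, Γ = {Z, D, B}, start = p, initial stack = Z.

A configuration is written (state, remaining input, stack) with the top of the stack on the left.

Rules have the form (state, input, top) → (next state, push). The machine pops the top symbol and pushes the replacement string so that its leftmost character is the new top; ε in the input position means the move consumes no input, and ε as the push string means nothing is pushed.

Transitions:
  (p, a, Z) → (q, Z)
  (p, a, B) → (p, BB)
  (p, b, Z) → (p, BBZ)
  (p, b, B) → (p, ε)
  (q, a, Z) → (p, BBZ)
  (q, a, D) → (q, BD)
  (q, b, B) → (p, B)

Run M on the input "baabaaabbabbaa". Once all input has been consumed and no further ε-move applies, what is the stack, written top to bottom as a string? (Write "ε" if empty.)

(p, baabaaabbabbaa, Z) ⊢ (p, aabaaabbabbaa, BBZ) ⊢ (p, abaaabbabbaa, BBBZ) ⊢ (p, baaabbabbaa, BBBBZ) ⊢ (p, aaabbabbaa, BBBZ) ⊢ (p, aabbabbaa, BBBBZ) ⊢ (p, abbabbaa, BBBBBZ) ⊢ (p, bbabbaa, BBBBBBZ) ⊢ (p, babbaa, BBBBBZ) ⊢ (p, abbaa, BBBBZ) ⊢ (p, bbaa, BBBBBZ) ⊢ (p, baa, BBBBZ) ⊢ (p, aa, BBBZ) ⊢ (p, a, BBBBZ) ⊢ (p, ε, BBBBBZ)
All input consumed in state p with stack BBBBBZ.

BBBBBZ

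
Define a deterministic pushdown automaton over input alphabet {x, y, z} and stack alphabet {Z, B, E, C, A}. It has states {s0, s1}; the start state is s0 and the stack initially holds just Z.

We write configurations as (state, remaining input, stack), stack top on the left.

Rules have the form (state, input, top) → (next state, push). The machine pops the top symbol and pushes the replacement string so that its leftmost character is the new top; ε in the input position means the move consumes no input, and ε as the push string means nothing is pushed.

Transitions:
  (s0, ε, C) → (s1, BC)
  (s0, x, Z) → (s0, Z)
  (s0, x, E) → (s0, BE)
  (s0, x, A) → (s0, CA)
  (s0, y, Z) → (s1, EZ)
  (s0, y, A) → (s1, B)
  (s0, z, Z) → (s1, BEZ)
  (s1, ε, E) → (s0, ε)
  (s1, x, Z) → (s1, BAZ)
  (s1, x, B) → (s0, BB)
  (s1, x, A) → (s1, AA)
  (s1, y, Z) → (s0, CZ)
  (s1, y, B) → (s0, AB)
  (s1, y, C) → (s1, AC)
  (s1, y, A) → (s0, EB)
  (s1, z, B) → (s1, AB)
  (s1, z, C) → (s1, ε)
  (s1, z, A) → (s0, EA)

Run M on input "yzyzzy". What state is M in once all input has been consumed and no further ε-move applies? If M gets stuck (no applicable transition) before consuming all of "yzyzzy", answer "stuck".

stuck

(s0, yzyzzy, Z)
  read y, top Z: go to s1, push EZ → (s1, zyzzy, EZ)
  ε-move, top E: go to s0, push ε → (s0, zyzzy, Z)
  read z, top Z: go to s1, push BEZ → (s1, yzzy, BEZ)
  read y, top B: go to s0, push AB → (s0, zzy, ABEZ)
No transition for (s0, z, top A); M blocks with input zzy remaining.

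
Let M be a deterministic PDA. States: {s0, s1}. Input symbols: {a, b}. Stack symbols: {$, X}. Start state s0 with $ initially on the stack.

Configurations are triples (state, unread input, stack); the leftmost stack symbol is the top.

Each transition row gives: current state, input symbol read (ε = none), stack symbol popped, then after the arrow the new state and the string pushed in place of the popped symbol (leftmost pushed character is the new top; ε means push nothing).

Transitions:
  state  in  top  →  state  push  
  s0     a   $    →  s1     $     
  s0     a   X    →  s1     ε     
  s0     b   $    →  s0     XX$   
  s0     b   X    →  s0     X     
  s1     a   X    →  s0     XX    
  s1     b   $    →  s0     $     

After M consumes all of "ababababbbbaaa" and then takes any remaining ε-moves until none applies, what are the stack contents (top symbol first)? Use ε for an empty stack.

(s0, ababababbbbaaa, $)
  read a, top $: go to s1, push $ → (s1, babababbbbaaa, $)
  read b, top $: go to s0, push $ → (s0, abababbbbaaa, $)
  read a, top $: go to s1, push $ → (s1, bababbbbaaa, $)
  read b, top $: go to s0, push $ → (s0, ababbbbaaa, $)
  read a, top $: go to s1, push $ → (s1, babbbbaaa, $)
  read b, top $: go to s0, push $ → (s0, abbbbaaa, $)
  read a, top $: go to s1, push $ → (s1, bbbbaaa, $)
  read b, top $: go to s0, push $ → (s0, bbbaaa, $)
  read b, top $: go to s0, push XX$ → (s0, bbaaa, XX$)
  read b, top X: go to s0, push X → (s0, baaa, XX$)
  read b, top X: go to s0, push X → (s0, aaa, XX$)
  read a, top X: go to s1, push ε → (s1, aa, X$)
  read a, top X: go to s0, push XX → (s0, a, XX$)
  read a, top X: go to s1, push ε → (s1, ε, X$)
All input consumed in state s1 with stack X$.

X$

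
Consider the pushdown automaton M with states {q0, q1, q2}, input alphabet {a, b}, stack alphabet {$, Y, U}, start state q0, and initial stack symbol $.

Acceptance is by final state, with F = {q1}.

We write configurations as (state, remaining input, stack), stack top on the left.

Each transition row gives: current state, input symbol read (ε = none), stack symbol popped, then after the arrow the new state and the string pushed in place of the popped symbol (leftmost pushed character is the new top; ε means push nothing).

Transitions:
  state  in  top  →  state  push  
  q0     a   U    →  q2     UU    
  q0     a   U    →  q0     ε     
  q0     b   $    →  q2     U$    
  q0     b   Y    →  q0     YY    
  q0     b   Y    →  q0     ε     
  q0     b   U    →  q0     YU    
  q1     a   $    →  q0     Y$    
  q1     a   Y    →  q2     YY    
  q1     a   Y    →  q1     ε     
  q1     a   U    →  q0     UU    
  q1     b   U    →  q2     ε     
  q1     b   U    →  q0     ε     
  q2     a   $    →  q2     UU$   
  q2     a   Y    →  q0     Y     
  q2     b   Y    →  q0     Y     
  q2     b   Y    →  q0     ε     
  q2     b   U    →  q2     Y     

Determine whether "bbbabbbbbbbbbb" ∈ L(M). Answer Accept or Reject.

No computation consumes all input and reaches a final state.

Reject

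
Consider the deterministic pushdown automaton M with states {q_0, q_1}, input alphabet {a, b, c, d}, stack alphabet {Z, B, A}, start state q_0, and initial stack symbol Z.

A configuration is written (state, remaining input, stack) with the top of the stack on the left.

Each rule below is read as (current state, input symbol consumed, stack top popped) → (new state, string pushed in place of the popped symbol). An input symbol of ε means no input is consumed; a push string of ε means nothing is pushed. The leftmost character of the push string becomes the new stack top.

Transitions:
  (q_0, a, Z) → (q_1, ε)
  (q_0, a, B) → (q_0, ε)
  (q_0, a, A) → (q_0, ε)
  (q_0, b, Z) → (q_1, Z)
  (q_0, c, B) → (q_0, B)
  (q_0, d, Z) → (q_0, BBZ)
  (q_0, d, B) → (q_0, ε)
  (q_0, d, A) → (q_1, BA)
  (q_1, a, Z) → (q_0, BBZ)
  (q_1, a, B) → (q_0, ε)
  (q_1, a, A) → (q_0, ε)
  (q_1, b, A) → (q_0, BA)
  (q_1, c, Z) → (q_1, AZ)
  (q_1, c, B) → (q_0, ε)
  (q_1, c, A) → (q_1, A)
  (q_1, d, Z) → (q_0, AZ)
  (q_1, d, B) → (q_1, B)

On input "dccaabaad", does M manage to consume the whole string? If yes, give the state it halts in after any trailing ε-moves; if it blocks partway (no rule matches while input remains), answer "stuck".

(q_0, dccaabaad, Z) ⊢ (q_0, ccaabaad, BBZ) ⊢ (q_0, caabaad, BBZ) ⊢ (q_0, aabaad, BBZ) ⊢ (q_0, abaad, BZ) ⊢ (q_0, baad, Z) ⊢ (q_1, aad, Z) ⊢ (q_0, ad, BBZ) ⊢ (q_0, d, BZ) ⊢ (q_0, ε, Z)
All input consumed; M is in state q_0.

q_0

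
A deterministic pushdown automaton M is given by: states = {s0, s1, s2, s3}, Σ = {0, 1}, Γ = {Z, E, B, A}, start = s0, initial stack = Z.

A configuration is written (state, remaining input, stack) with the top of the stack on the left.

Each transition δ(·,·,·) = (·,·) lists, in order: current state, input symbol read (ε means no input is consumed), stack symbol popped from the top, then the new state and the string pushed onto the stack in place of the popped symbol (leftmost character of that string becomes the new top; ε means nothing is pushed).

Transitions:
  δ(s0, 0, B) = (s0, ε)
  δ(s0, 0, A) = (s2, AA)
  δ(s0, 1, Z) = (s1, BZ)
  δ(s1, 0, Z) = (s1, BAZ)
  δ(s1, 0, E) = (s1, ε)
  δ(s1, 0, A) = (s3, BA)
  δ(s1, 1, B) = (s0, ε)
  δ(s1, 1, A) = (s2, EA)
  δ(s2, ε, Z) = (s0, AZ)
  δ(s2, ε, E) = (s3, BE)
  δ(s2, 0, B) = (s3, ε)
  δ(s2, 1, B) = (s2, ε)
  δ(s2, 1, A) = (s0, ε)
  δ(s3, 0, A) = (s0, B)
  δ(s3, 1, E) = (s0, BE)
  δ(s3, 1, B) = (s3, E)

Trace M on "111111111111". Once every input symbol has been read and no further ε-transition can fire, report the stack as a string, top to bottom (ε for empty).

(s0, 111111111111, Z) ⊢ (s1, 11111111111, BZ) ⊢ (s0, 1111111111, Z) ⊢ (s1, 111111111, BZ) ⊢ (s0, 11111111, Z) ⊢ (s1, 1111111, BZ) ⊢ (s0, 111111, Z) ⊢ (s1, 11111, BZ) ⊢ (s0, 1111, Z) ⊢ (s1, 111, BZ) ⊢ (s0, 11, Z) ⊢ (s1, 1, BZ) ⊢ (s0, ε, Z)
All input consumed in state s0 with stack Z.

Z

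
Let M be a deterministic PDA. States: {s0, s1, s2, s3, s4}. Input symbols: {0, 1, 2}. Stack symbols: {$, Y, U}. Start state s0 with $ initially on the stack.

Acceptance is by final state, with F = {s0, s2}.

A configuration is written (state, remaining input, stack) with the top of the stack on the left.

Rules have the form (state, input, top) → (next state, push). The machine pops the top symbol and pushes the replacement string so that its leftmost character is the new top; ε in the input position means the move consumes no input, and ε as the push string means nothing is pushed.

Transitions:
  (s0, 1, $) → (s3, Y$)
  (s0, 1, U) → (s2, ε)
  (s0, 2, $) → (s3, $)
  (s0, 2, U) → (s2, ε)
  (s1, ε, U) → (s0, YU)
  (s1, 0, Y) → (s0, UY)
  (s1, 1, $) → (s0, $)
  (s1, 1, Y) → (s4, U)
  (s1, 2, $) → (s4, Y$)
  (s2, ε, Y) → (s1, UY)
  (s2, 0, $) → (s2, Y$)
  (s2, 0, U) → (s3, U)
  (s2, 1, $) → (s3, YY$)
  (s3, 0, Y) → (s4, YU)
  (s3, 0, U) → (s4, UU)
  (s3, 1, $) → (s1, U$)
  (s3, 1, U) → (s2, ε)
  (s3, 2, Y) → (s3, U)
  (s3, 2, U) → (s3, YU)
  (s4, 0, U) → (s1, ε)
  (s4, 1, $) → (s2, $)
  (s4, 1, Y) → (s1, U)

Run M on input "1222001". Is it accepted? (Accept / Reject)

Reject

(s0, 1222001, $) ⊢ (s3, 222001, Y$) ⊢ (s3, 22001, U$) ⊢ (s3, 2001, YU$) ⊢ (s3, 001, UU$) ⊢ (s4, 01, UUU$) ⊢ (s1, 1, UU$) ⊢ (s0, 1, YUU$)
No transition applies at (s0, 1, YUU$); input not fully consumed.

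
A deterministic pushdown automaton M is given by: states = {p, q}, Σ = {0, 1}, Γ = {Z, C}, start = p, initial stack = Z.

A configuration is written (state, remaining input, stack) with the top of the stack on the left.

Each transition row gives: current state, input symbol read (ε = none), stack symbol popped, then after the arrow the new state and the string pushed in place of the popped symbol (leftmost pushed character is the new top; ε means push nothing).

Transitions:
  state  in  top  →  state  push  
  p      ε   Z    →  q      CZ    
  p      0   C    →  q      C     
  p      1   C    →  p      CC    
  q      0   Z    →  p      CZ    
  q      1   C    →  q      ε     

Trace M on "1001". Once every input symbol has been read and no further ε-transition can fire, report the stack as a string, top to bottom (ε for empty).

Z

(p, 1001, Z)
  ε-move, top Z: go to q, push CZ → (q, 1001, CZ)
  read 1, top C: go to q, push ε → (q, 001, Z)
  read 0, top Z: go to p, push CZ → (p, 01, CZ)
  read 0, top C: go to q, push C → (q, 1, CZ)
  read 1, top C: go to q, push ε → (q, ε, Z)
All input consumed in state q with stack Z.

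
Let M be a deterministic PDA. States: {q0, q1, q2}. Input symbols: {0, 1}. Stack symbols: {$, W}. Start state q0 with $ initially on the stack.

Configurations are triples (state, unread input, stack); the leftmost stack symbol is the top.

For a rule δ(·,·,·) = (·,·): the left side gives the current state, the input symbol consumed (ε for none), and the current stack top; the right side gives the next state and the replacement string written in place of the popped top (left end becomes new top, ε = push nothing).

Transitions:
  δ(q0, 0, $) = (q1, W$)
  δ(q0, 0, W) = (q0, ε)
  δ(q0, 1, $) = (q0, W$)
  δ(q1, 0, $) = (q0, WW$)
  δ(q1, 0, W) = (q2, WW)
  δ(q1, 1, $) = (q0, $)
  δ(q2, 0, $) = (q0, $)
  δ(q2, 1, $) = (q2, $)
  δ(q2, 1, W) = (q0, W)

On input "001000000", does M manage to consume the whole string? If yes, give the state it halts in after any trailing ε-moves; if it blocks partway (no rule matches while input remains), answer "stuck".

stuck

(q0, 001000000, $)
  read 0, top $: go to q1, push W$ → (q1, 01000000, W$)
  read 0, top W: go to q2, push WW → (q2, 1000000, WW$)
  read 1, top W: go to q0, push W → (q0, 000000, WW$)
  read 0, top W: go to q0, push ε → (q0, 00000, W$)
  read 0, top W: go to q0, push ε → (q0, 0000, $)
  read 0, top $: go to q1, push W$ → (q1, 000, W$)
  read 0, top W: go to q2, push WW → (q2, 00, WW$)
No transition for (q2, 0, top W); M blocks with input 00 remaining.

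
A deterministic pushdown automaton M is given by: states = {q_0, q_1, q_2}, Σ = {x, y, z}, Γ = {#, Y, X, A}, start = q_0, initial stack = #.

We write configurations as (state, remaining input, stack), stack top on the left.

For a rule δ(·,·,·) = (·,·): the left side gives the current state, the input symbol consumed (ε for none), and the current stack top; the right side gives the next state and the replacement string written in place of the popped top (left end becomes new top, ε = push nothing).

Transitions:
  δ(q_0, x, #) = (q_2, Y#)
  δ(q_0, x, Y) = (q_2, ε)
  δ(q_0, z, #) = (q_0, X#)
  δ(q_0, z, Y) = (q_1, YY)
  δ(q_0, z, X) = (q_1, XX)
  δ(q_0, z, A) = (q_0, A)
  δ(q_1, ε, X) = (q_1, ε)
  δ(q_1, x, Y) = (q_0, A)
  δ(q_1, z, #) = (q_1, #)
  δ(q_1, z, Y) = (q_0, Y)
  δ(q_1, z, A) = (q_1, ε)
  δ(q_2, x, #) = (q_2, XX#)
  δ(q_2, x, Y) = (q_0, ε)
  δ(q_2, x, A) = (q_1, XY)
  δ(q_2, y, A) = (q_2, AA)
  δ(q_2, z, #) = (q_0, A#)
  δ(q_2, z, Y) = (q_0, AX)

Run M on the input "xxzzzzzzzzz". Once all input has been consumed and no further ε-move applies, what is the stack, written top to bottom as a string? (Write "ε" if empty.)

#

(q_0, xxzzzzzzzzz, #)
  read x, top #: go to q_2, push Y# → (q_2, xzzzzzzzzz, Y#)
  read x, top Y: go to q_0, push ε → (q_0, zzzzzzzzz, #)
  read z, top #: go to q_0, push X# → (q_0, zzzzzzzz, X#)
  read z, top X: go to q_1, push XX → (q_1, zzzzzzz, XX#)
  ε-move, top X: go to q_1, push ε → (q_1, zzzzzzz, X#)
  ε-move, top X: go to q_1, push ε → (q_1, zzzzzzz, #)
  read z, top #: go to q_1, push # → (q_1, zzzzzz, #)
  read z, top #: go to q_1, push # → (q_1, zzzzz, #)
  read z, top #: go to q_1, push # → (q_1, zzzz, #)
  read z, top #: go to q_1, push # → (q_1, zzz, #)
  read z, top #: go to q_1, push # → (q_1, zz, #)
  read z, top #: go to q_1, push # → (q_1, z, #)
  read z, top #: go to q_1, push # → (q_1, ε, #)
All input consumed in state q_1 with stack #.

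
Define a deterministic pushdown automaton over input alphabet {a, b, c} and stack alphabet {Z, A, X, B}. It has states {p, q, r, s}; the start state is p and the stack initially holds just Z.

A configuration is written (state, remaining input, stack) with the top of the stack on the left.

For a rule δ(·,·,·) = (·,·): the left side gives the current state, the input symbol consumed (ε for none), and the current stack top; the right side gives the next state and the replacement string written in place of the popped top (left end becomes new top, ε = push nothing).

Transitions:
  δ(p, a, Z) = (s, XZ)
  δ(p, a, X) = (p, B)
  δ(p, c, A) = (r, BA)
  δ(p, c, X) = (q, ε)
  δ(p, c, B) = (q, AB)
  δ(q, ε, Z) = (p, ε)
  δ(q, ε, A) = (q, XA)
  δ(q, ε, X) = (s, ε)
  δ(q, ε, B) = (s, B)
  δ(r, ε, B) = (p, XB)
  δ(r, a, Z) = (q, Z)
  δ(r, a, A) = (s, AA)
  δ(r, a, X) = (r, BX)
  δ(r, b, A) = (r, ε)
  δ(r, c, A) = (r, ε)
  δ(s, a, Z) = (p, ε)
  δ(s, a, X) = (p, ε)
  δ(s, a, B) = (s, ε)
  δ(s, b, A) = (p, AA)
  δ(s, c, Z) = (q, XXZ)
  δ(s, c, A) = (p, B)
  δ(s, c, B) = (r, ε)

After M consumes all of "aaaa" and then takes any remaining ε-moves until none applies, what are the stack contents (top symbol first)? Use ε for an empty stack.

(p, aaaa, Z)
  read a, top Z: go to s, push XZ → (s, aaa, XZ)
  read a, top X: go to p, push ε → (p, aa, Z)
  read a, top Z: go to s, push XZ → (s, a, XZ)
  read a, top X: go to p, push ε → (p, ε, Z)
All input consumed in state p with stack Z.

Z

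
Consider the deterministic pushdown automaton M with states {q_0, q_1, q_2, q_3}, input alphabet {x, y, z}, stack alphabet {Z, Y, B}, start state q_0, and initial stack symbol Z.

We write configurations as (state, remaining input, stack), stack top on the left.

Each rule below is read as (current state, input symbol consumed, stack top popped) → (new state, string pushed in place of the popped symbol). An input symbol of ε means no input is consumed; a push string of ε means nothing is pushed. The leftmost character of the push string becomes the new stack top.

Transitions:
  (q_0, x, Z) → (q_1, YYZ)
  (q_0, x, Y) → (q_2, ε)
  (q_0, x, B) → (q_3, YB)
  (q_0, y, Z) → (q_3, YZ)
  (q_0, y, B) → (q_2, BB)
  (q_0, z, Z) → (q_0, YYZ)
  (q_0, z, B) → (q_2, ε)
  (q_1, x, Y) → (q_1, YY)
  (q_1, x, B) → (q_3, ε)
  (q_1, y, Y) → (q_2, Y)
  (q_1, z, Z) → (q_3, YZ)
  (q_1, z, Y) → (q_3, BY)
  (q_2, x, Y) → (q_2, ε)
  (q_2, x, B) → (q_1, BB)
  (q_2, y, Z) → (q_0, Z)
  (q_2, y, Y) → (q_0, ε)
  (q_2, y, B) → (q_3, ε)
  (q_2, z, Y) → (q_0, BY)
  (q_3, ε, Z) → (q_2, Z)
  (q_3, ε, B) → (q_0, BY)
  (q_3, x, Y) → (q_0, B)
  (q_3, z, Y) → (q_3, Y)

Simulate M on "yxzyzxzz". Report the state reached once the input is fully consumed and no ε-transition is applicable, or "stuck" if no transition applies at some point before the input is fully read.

q_2

(q_0, yxzyzxzz, Z)
  read y, top Z: go to q_3, push YZ → (q_3, xzyzxzz, YZ)
  read x, top Y: go to q_0, push B → (q_0, zyzxzz, BZ)
  read z, top B: go to q_2, push ε → (q_2, yzxzz, Z)
  read y, top Z: go to q_0, push Z → (q_0, zxzz, Z)
  read z, top Z: go to q_0, push YYZ → (q_0, xzz, YYZ)
  read x, top Y: go to q_2, push ε → (q_2, zz, YZ)
  read z, top Y: go to q_0, push BY → (q_0, z, BYZ)
  read z, top B: go to q_2, push ε → (q_2, ε, YZ)
All input consumed; M is in state q_2.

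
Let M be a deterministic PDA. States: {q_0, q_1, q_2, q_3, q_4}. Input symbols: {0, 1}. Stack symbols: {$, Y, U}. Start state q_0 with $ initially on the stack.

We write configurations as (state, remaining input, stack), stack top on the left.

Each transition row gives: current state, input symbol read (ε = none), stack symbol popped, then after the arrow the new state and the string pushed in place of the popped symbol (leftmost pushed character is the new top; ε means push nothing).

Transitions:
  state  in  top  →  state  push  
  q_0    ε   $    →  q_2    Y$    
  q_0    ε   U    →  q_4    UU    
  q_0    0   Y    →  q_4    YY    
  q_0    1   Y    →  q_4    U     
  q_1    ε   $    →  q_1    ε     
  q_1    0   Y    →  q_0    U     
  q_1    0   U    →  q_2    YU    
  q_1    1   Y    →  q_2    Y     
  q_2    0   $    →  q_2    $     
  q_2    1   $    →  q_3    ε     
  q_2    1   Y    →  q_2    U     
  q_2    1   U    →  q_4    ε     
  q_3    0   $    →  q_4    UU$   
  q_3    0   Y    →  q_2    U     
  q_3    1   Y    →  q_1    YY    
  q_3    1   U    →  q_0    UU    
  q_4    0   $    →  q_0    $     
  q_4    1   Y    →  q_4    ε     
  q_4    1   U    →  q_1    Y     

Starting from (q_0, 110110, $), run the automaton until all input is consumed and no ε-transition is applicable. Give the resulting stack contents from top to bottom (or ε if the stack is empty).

(q_0, 110110, $) ⊢ (q_2, 110110, Y$) ⊢ (q_2, 10110, U$) ⊢ (q_4, 0110, $) ⊢ (q_0, 110, $) ⊢ (q_2, 110, Y$) ⊢ (q_2, 10, U$) ⊢ (q_4, 0, $) ⊢ (q_0, ε, $) ⊢ (q_2, ε, Y$)
All input consumed in state q_2 with stack Y$.

Y$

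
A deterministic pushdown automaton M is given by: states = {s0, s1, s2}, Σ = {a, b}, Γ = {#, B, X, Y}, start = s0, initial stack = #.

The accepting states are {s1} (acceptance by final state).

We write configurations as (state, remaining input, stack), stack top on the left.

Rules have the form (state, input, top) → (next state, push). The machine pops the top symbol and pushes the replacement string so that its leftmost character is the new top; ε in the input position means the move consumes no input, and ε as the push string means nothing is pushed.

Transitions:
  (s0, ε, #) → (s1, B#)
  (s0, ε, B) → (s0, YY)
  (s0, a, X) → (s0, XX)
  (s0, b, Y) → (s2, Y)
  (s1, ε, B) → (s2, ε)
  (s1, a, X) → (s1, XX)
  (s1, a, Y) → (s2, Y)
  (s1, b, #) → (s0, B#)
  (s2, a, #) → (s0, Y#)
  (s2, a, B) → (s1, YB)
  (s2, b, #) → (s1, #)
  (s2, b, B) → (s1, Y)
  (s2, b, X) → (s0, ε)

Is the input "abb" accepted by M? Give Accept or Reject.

Reject

(s0, abb, #) ⊢ (s1, abb, B#) ⊢ (s2, abb, #) ⊢ (s0, bb, Y#) ⊢ (s2, b, Y#)
No transition applies at (s2, b, Y#); input not fully consumed.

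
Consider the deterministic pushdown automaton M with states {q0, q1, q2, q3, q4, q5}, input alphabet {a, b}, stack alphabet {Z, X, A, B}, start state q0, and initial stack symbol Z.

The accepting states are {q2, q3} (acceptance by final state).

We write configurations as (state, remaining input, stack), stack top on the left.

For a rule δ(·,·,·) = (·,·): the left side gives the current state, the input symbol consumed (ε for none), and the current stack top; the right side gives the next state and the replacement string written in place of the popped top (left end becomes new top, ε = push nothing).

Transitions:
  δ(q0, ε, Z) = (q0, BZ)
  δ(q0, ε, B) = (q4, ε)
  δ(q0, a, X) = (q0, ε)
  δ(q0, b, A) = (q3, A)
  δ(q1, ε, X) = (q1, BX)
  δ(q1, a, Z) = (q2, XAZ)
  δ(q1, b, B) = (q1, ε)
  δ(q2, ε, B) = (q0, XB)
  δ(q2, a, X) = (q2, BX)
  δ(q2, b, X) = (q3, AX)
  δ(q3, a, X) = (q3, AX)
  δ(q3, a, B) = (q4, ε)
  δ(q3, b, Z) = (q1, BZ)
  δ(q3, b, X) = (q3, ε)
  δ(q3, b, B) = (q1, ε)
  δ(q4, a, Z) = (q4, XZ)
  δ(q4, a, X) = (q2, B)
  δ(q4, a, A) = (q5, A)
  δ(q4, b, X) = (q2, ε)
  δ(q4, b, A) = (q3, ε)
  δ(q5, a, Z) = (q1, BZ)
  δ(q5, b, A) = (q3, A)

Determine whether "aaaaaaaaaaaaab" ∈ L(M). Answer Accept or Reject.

Accept

(q0, aaaaaaaaaaaaab, Z)
  ε-move, top Z: go to q0, push BZ → (q0, aaaaaaaaaaaaab, BZ)
  ε-move, top B: go to q4, push ε → (q4, aaaaaaaaaaaaab, Z)
  read a, top Z: go to q4, push XZ → (q4, aaaaaaaaaaaab, XZ)
  read a, top X: go to q2, push B → (q2, aaaaaaaaaaab, BZ)
  ε-move, top B: go to q0, push XB → (q0, aaaaaaaaaaab, XBZ)
  read a, top X: go to q0, push ε → (q0, aaaaaaaaaab, BZ)
  ε-move, top B: go to q4, push ε → (q4, aaaaaaaaaab, Z)
  read a, top Z: go to q4, push XZ → (q4, aaaaaaaaab, XZ)
  read a, top X: go to q2, push B → (q2, aaaaaaaab, BZ)
  ε-move, top B: go to q0, push XB → (q0, aaaaaaaab, XBZ)
  read a, top X: go to q0, push ε → (q0, aaaaaaab, BZ)
  ε-move, top B: go to q4, push ε → (q4, aaaaaaab, Z)
  read a, top Z: go to q4, push XZ → (q4, aaaaaab, XZ)
  read a, top X: go to q2, push B → (q2, aaaaab, BZ)
  ε-move, top B: go to q0, push XB → (q0, aaaaab, XBZ)
  read a, top X: go to q0, push ε → (q0, aaaab, BZ)
  ε-move, top B: go to q4, push ε → (q4, aaaab, Z)
  read a, top Z: go to q4, push XZ → (q4, aaab, XZ)
  read a, top X: go to q2, push B → (q2, aab, BZ)
  ε-move, top B: go to q0, push XB → (q0, aab, XBZ)
  read a, top X: go to q0, push ε → (q0, ab, BZ)
  ε-move, top B: go to q4, push ε → (q4, ab, Z)
  read a, top Z: go to q4, push XZ → (q4, b, XZ)
  read b, top X: go to q2, push ε → (q2, ε, Z)
All input consumed; state q2 ∈ F.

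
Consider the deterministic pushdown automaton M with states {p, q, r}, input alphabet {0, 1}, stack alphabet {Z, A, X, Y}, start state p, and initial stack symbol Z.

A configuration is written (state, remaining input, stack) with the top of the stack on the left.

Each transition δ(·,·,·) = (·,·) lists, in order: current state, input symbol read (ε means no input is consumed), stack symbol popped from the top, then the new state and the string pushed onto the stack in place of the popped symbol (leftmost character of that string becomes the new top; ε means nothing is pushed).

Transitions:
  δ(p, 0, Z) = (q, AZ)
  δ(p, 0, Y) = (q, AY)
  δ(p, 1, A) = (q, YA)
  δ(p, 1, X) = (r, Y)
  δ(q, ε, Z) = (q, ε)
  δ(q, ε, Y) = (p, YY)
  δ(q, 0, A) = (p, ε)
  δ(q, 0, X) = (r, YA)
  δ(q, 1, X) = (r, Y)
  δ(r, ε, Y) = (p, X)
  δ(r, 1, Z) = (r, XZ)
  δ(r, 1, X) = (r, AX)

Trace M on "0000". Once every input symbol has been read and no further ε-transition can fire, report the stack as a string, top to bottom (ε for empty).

(p, 0000, Z)
  read 0, top Z: go to q, push AZ → (q, 000, AZ)
  read 0, top A: go to p, push ε → (p, 00, Z)
  read 0, top Z: go to q, push AZ → (q, 0, AZ)
  read 0, top A: go to p, push ε → (p, ε, Z)
All input consumed in state p with stack Z.

Z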